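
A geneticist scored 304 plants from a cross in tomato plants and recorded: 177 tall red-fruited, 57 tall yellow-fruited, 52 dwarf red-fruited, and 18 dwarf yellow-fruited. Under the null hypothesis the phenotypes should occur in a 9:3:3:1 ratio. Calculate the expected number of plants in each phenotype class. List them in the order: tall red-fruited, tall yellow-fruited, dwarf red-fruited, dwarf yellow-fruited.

Expected counts for N = 304 under a 9:3:3:1 ratio (total parts = 16):
  tall red-fruited: 304 × 9/16 = 171
  tall yellow-fruited: 304 × 3/16 = 57
  dwarf red-fruited: 304 × 3/16 = 57
  dwarf yellow-fruited: 304 × 1/16 = 19

171, 57, 57, 19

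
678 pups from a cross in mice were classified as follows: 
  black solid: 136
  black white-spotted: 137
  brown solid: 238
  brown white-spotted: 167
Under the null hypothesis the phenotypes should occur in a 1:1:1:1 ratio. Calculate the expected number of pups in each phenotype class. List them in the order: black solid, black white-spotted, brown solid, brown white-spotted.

The 1:1:1:1 ratio has 4 parts, so with N = 678 the expected counts are:
  black solid: 678 × 1/4 = 169.5
  black white-spotted: 678 × 1/4 = 169.5
  brown solid: 678 × 1/4 = 169.5
  brown white-spotted: 678 × 1/4 = 169.5

169.5, 169.5, 169.5, 169.5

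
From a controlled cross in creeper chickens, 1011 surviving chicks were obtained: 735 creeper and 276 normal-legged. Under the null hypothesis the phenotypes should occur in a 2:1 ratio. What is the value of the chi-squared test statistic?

16.562

Total ratio parts = 3. Expected numbers out of 1011:
  creeper: 1011 × 2/3 = 674
  normal-legged: 1011 × 1/3 = 337
χ² = Σ (O − E)² / E
  creeper: (735 − 674)² / 674 = 5.5208
  normal-legged: (276 − 337)² / 337 = 11.0415
χ² = 5.5208 + 11.0415 = 16.5623 ≈ 16.562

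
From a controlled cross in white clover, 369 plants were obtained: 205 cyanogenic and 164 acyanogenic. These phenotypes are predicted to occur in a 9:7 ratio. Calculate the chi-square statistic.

The 9:7 ratio has 16 parts, so with N = 369 the expected counts are:
  cyanogenic: 369 × 9/16 = 207.5625
  acyanogenic: 369 × 7/16 = 161.4375
χ² = Σ (O − E)² / E
  cyanogenic: (205 − 207.5625)² / 207.5625 = 0.0316
  acyanogenic: (164 − 161.4375)² / 161.4375 = 0.0407
χ² = 0.0316 + 0.0407 = 0.0723 ≈ 0.072

0.072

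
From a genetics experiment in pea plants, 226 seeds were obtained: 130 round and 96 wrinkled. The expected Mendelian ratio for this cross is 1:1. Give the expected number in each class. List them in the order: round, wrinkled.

113, 113

Total ratio parts = 2. Expected numbers out of 226:
  round: 226 × 1/2 = 113
  wrinkled: 226 × 1/2 = 113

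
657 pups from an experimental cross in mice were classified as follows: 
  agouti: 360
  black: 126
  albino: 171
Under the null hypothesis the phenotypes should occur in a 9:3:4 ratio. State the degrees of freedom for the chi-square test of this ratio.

A goodness-of-fit test with 3 phenotype classes has df = 3 − 1 = 2.

2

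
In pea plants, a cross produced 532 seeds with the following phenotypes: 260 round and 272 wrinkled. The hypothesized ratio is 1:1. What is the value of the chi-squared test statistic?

Total ratio parts = 2. Expected numbers out of 532:
  round: 532 × 1/2 = 266
  wrinkled: 532 × 1/2 = 266
χ² = Σ (O − E)² / E
  round: (260 − 266)² / 266 = 0.1353
  wrinkled: (272 − 266)² / 266 = 0.1353
χ² = 0.1353 + 0.1353 = 0.2706 ≈ 0.271

0.271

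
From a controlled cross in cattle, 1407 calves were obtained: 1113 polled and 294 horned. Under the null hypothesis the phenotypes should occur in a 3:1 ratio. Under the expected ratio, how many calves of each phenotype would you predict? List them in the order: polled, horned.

1055.25, 351.75

Expected counts for N = 1407 under a 3:1 ratio (total parts = 4):
  polled: 1407 × 3/4 = 1055.25
  horned: 1407 × 1/4 = 351.75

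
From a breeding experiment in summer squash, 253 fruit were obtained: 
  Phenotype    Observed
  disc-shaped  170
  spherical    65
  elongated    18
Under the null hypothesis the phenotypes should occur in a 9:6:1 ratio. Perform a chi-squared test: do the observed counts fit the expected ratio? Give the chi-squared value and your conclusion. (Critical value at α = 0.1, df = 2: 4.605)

Total ratio parts = 16. Expected numbers out of 253:
  disc-shaped: 253 × 9/16 = 142.3125
  spherical: 253 × 6/16 = 94.875
  elongated: 253 × 1/16 = 15.8125
χ² = Σ (O − E)² / E
  disc-shaped: (170 − 142.3125)² / 142.3125 = 5.3867
  spherical: (65 − 94.875)² / 94.875 = 9.4073
  elongated: (18 − 15.8125)² / 15.8125 = 0.3026
χ² = 5.3867 + 9.4073 + 0.3026 = 15.0966 ≈ 15.097
Degrees of freedom = 3 − 1 = 2; critical value at α = 0.1 is 4.605.
Since 15.097 > 4.605, we reject the null hypothesis — the data do not fit the 9:6:1 ratio.

15.097; not consistent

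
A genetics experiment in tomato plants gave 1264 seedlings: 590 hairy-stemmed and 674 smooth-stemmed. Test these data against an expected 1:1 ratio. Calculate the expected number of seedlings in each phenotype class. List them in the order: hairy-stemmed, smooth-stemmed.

632, 632

Total ratio parts = 2. Expected numbers out of 1264:
  hairy-stemmed: 1264 × 1/2 = 632
  smooth-stemmed: 1264 × 1/2 = 632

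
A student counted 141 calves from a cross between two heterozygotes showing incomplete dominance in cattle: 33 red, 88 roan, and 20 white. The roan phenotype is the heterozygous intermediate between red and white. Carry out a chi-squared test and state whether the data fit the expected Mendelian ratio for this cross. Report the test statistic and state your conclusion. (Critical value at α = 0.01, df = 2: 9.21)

With incomplete dominance, a heterozygote × heterozygote cross gives a 1:2:1 phenotypic ratio.
Under the 1:2:1 hypothesis (Σ ratio = 4, N = 141):
  red: 141 × 1/4 = 35.25
  roan: 141 × 2/4 = 70.5
  white: 141 × 1/4 = 35.25
χ² = Σ (O − E)² / E
  red: (33 − 35.25)² / 35.25 = 0.1436
  roan: (88 − 70.5)² / 70.5 = 4.3440
  white: (20 − 35.25)² / 35.25 = 6.5975
χ² = 0.1436 + 4.3440 + 6.5975 = 11.0851 ≈ 11.085
Degrees of freedom = 3 − 1 = 2; critical value at α = 0.01 is 9.21.
Since 11.085 > 9.21, we reject the null hypothesis — the data do not fit the 1:2:1 ratio.

11.085; not consistent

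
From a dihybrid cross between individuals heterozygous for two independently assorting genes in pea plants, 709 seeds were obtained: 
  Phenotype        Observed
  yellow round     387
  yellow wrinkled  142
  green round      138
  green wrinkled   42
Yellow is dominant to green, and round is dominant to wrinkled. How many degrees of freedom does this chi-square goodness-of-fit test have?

A dihybrid F₂ with independent assortment and complete dominance at both loci gives a 9:3:3:1 phenotypic ratio.
A goodness-of-fit test with 4 phenotype classes has df = 4 − 1 = 3.

3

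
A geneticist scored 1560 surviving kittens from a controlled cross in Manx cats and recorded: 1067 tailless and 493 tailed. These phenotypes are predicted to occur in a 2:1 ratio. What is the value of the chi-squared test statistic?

2.103

Under the 2:1 hypothesis (Σ ratio = 3, N = 1560):
  tailless: 1560 × 2/3 = 1040
  tailed: 1560 × 1/3 = 520
χ² = Σ (O − E)² / E
  tailless: (1067 − 1040)² / 1040 = 0.7010
  tailed: (493 − 520)² / 520 = 1.4019
χ² = 0.7010 + 1.4019 = 2.1029 ≈ 2.103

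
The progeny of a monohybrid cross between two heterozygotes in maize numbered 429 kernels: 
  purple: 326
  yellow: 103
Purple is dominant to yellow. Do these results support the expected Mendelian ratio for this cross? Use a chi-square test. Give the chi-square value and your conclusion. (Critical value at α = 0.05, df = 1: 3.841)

0.225; consistent

For a monohybrid cross between heterozygotes with complete dominance, the expected phenotypic ratio is 3:1.
The 3:1 ratio has 4 parts, so with N = 429 the expected counts are:
  purple: 429 × 3/4 = 321.75
  yellow: 429 × 1/4 = 107.25
χ² = Σ (O − E)² / E
  purple: (326 − 321.75)² / 321.75 = 0.0561
  yellow: (103 − 107.25)² / 107.25 = 0.1684
χ² = 0.0561 + 0.1684 = 0.2245 ≈ 0.225
Degrees of freedom = 2 − 1 = 1; critical value at α = 0.05 is 3.841.
Since 0.225 < 3.841, we fail to reject the null hypothesis — the data are consistent with the 3:1 ratio.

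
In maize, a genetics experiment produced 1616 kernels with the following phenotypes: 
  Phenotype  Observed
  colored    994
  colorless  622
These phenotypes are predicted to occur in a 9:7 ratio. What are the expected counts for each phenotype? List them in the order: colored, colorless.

Total ratio parts = 16. Expected numbers out of 1616:
  colored: 1616 × 9/16 = 909
  colorless: 1616 × 7/16 = 707

909, 707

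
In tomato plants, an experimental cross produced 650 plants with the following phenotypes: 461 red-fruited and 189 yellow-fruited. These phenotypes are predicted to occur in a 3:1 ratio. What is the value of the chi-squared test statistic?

Total ratio parts = 4. Expected numbers out of 650:
  red-fruited: 650 × 3/4 = 487.5
  yellow-fruited: 650 × 1/4 = 162.5
χ² = Σ (O − E)² / E
  red-fruited: (461 − 487.5)² / 487.5 = 1.4405
  yellow-fruited: (189 − 162.5)² / 162.5 = 4.3215
χ² = 1.4405 + 4.3215 = 5.762

5.762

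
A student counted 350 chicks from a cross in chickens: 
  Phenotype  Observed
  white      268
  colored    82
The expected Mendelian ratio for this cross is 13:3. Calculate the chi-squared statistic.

5.029

Under the 13:3 hypothesis (Σ ratio = 16, N = 350):
  white: 350 × 13/16 = 284.375
  colored: 350 × 3/16 = 65.625
χ² = Σ (O − E)² / E
  white: (268 − 284.375)² / 284.375 = 0.9429
  colored: (82 − 65.625)² / 65.625 = 4.0860
χ² = 0.9429 + 4.0860 = 5.0289 ≈ 5.029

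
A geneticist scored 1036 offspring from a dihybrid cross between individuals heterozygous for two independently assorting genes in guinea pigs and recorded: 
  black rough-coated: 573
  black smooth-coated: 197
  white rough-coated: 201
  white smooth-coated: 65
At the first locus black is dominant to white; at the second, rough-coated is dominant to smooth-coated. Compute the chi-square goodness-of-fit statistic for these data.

A dihybrid F₂ with independent assortment and complete dominance at both loci gives a 9:3:3:1 phenotypic ratio.
Total ratio parts = 16. Expected numbers out of 1036:
  black rough-coated: 1036 × 9/16 = 582.75
  black smooth-coated: 1036 × 3/16 = 194.25
  white rough-coated: 1036 × 3/16 = 194.25
  white smooth-coated: 1036 × 1/16 = 64.75
χ² = Σ (O − E)² / E
  black rough-coated: (573 − 582.75)² / 582.75 = 0.1631
  black smooth-coated: (197 − 194.25)² / 194.25 = 0.0389
  white rough-coated: (201 − 194.25)² / 194.25 = 0.2346
  white smooth-coated: (65 − 64.75)² / 64.75 = 0.0010
χ² = 0.1631 + 0.0389 + 0.2346 + 0.0010 = 0.4376 ≈ 0.438

0.438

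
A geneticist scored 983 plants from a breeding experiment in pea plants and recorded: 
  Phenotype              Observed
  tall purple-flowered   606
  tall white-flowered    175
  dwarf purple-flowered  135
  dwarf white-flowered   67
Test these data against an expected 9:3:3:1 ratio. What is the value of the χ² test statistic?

The 9:3:3:1 ratio has 16 parts, so with N = 983 the expected counts are:
  tall purple-flowered: 983 × 9/16 = 552.9375
  tall white-flowered: 983 × 3/16 = 184.3125
  dwarf purple-flowered: 983 × 3/16 = 184.3125
  dwarf white-flowered: 983 × 1/16 = 61.4375
χ² = Σ (O − E)² / E
  tall purple-flowered: (606 − 552.9375)² / 552.9375 = 5.0921
  tall white-flowered: (175 − 184.3125)² / 184.3125 = 0.4705
  dwarf purple-flowered: (135 − 184.3125)² / 184.3125 = 13.1935
  dwarf white-flowered: (67 − 61.4375)² / 61.4375 = 0.5036
χ² = 5.0921 + 0.4705 + 13.1935 + 0.5036 = 19.2597 ≈ 19.260

19.260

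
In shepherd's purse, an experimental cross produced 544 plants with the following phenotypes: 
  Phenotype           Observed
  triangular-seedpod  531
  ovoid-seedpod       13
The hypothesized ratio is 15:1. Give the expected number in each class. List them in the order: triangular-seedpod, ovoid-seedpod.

510, 34

Under the 15:1 hypothesis (Σ ratio = 16, N = 544):
  triangular-seedpod: 544 × 15/16 = 510
  ovoid-seedpod: 544 × 1/16 = 34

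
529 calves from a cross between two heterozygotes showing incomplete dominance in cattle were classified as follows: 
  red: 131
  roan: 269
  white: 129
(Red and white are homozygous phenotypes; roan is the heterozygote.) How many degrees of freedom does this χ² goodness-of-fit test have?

2

With incomplete dominance, a heterozygote × heterozygote cross gives a 1:2:1 phenotypic ratio.
A goodness-of-fit test with 3 phenotype classes has df = 3 − 1 = 2.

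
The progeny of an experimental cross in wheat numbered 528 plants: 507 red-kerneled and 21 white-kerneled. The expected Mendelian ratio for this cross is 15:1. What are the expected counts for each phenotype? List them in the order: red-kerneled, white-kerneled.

Under the 15:1 hypothesis (Σ ratio = 16, N = 528):
  red-kerneled: 528 × 15/16 = 495
  white-kerneled: 528 × 1/16 = 33

495, 33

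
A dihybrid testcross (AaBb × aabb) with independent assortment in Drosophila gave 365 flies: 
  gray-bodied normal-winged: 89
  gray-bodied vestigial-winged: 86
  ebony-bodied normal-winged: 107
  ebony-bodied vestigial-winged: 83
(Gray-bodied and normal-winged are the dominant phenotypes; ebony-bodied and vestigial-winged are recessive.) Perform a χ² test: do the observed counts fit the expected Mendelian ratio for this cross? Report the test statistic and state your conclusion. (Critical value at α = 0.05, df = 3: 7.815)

3.822; consistent

A dihybrid testcross with independent assortment gives a 1:1:1:1 ratio.
Total ratio parts = 4. Expected numbers out of 365:
  gray-bodied normal-winged: 365 × 1/4 = 91.25
  gray-bodied vestigial-winged: 365 × 1/4 = 91.25
  ebony-bodied normal-winged: 365 × 1/4 = 91.25
  ebony-bodied vestigial-winged: 365 × 1/4 = 91.25
χ² = Σ (O − E)² / E
  gray-bodied normal-winged: (89 − 91.25)² / 91.25 = 0.0555
  gray-bodied vestigial-winged: (86 − 91.25)² / 91.25 = 0.3021
  ebony-bodied normal-winged: (107 − 91.25)² / 91.25 = 2.7185
  ebony-bodied vestigial-winged: (83 − 91.25)² / 91.25 = 0.7459
χ² = 0.0555 + 0.3021 + 2.7185 + 0.7459 = 3.822
Degrees of freedom = 4 − 1 = 3; critical value at α = 0.05 is 7.815.
Since 3.822 < 7.815, we fail to reject the null hypothesis — the data are consistent with the 1:1:1:1 ratio.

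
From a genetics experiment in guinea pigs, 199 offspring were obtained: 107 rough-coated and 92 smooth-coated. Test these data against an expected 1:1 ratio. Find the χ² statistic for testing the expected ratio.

The 1:1 ratio has 2 parts, so with N = 199 the expected counts are:
  rough-coated: 199 × 1/2 = 99.5
  smooth-coated: 199 × 1/2 = 99.5
χ² = Σ (O − E)² / E
  rough-coated: (107 − 99.5)² / 99.5 = 0.5653
  smooth-coated: (92 − 99.5)² / 99.5 = 0.5653
χ² = 0.5653 + 0.5653 = 1.1306 ≈ 1.131

1.131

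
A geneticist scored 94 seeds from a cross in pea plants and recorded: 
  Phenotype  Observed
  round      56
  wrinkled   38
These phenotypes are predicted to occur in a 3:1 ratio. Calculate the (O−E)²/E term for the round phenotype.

Under the 3:1 hypothesis (Σ ratio = 4, N = 94):
  round: 94 × 3/4 = 70.5
  wrinkled: 94 × 1/4 = 23.5
Contribution of round: (56 − 70.5)² / 70.5 = 2.9823

2.982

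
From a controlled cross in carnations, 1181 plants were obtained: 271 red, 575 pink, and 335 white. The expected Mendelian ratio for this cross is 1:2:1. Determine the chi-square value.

7.750

The 1:2:1 ratio has 4 parts, so with N = 1181 the expected counts are:
  red: 1181 × 1/4 = 295.25
  pink: 1181 × 2/4 = 590.5
  white: 1181 × 1/4 = 295.25
χ² = Σ (O − E)² / E
  red: (271 − 295.25)² / 295.25 = 1.9917
  pink: (575 − 590.5)² / 590.5 = 0.4069
  white: (335 − 295.25)² / 295.25 = 5.3516
χ² = 1.9917 + 0.4069 + 5.3516 = 7.7502 ≈ 7.750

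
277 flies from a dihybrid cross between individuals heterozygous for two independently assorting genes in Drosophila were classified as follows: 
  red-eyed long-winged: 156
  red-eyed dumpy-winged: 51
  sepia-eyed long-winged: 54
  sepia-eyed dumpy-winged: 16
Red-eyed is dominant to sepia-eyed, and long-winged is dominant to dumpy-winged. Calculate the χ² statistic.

A dihybrid F₂ with independent assortment and complete dominance at both loci gives a 9:3:3:1 phenotypic ratio.
Expected counts for N = 277 under a 9:3:3:1 ratio (total parts = 16):
  red-eyed long-winged: 277 × 9/16 = 155.8125
  red-eyed dumpy-winged: 277 × 3/16 = 51.9375
  sepia-eyed long-winged: 277 × 3/16 = 51.9375
  sepia-eyed dumpy-winged: 277 × 1/16 = 17.3125
χ² = Σ (O − E)² / E
  red-eyed long-winged: (156 − 155.8125)² / 155.8125 = 0.0002
  red-eyed dumpy-winged: (51 − 51.9375)² / 51.9375 = 0.0169
  sepia-eyed long-winged: (54 − 51.9375)² / 51.9375 = 0.0819
  sepia-eyed dumpy-winged: (16 − 17.3125)² / 17.3125 = 0.0995
χ² = 0.0002 + 0.0169 + 0.0819 + 0.0995 = 0.1985 ≈ 0.199

0.199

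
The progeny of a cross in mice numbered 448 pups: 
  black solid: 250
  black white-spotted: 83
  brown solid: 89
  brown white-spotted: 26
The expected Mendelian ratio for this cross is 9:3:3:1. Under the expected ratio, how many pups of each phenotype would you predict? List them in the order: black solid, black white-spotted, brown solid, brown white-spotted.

252, 84, 84, 28

The 9:3:3:1 ratio has 16 parts, so with N = 448 the expected counts are:
  black solid: 448 × 9/16 = 252
  black white-spotted: 448 × 3/16 = 84
  brown solid: 448 × 3/16 = 84
  brown white-spotted: 448 × 1/16 = 28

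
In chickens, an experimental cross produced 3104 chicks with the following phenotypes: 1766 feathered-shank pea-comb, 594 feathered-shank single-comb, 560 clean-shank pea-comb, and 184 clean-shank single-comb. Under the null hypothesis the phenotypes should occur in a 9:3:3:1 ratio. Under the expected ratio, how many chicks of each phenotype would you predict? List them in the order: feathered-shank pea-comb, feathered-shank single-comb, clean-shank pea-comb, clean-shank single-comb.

1746, 582, 582, 194

Total ratio parts = 16. Expected numbers out of 3104:
  feathered-shank pea-comb: 3104 × 9/16 = 1746
  feathered-shank single-comb: 3104 × 3/16 = 582
  clean-shank pea-comb: 3104 × 3/16 = 582
  clean-shank single-comb: 3104 × 1/16 = 194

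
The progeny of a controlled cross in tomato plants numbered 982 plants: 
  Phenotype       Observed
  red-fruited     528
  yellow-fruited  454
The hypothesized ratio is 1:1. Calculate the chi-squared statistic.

5.576

Expected counts for N = 982 under a 1:1 ratio (total parts = 2):
  red-fruited: 982 × 1/2 = 491
  yellow-fruited: 982 × 1/2 = 491
χ² = Σ (O − E)² / E
  red-fruited: (528 − 491)² / 491 = 2.7882
  yellow-fruited: (454 − 491)² / 491 = 2.7882
χ² = 2.7882 + 2.7882 = 5.5764 ≈ 5.576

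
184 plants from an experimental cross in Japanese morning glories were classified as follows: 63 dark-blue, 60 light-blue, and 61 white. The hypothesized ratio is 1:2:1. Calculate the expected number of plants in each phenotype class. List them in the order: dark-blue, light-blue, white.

46, 92, 46

Under the 1:2:1 hypothesis (Σ ratio = 4, N = 184):
  dark-blue: 184 × 1/4 = 46
  light-blue: 184 × 2/4 = 92
  white: 184 × 1/4 = 46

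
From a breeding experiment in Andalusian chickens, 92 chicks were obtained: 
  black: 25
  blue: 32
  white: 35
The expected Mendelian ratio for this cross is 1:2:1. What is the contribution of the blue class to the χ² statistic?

Total ratio parts = 4. Expected numbers out of 92:
  black: 92 × 1/4 = 23
  blue: 92 × 2/4 = 46
  white: 92 × 1/4 = 23
Contribution of blue: (32 − 46)² / 46 = 4.2609

4.261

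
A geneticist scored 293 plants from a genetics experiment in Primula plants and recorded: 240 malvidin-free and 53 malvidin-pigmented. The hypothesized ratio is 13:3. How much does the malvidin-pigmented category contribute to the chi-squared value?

Total ratio parts = 16. Expected numbers out of 293:
  malvidin-free: 293 × 13/16 = 238.0625
  malvidin-pigmented: 293 × 3/16 = 54.9375
Contribution of malvidin-pigmented: (53 − 54.9375)² / 54.9375 = 0.0683

0.068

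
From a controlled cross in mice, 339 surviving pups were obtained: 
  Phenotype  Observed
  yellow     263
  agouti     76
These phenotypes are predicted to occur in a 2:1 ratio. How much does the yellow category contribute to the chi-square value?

6.058

Under the 2:1 hypothesis (Σ ratio = 3, N = 339):
  yellow: 339 × 2/3 = 226
  agouti: 339 × 1/3 = 113
Contribution of yellow: (263 − 226)² / 226 = 6.0575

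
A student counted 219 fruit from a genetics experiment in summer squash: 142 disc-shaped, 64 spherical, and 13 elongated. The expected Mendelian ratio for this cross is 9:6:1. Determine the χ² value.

Total ratio parts = 16. Expected numbers out of 219:
  disc-shaped: 219 × 9/16 = 123.1875
  spherical: 219 × 6/16 = 82.125
  elongated: 219 × 1/16 = 13.6875
χ² = Σ (O − E)² / E
  disc-shaped: (142 − 123.1875)² / 123.1875 = 2.8729
  spherical: (64 − 82.125)² / 82.125 = 4.0002
  elongated: (13 − 13.6875)² / 13.6875 = 0.0345
χ² = 2.8729 + 4.0002 + 0.0345 = 6.9076 ≈ 6.908

6.908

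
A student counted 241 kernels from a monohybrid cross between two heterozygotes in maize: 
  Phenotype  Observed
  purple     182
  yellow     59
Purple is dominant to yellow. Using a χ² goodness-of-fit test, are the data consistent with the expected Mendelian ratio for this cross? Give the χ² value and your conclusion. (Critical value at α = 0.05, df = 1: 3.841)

For a monohybrid cross between heterozygotes with complete dominance, the expected phenotypic ratio is 3:1.
Total ratio parts = 4. Expected numbers out of 241:
  purple: 241 × 3/4 = 180.75
  yellow: 241 × 1/4 = 60.25
χ² = Σ (O − E)² / E
  purple: (182 − 180.75)² / 180.75 = 0.0086
  yellow: (59 − 60.25)² / 60.25 = 0.0259
χ² = 0.0086 + 0.0259 = 0.0345 ≈ 0.035
Degrees of freedom = 2 − 1 = 1; critical value at α = 0.05 is 3.841.
Since 0.035 < 3.841, we fail to reject the null hypothesis — the data are consistent with the 3:1 ratio.

0.035; consistent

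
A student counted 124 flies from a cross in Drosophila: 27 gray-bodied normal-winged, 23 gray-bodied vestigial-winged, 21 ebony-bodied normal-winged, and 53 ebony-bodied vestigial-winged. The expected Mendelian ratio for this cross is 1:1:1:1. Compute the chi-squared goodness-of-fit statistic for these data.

Total ratio parts = 4. Expected numbers out of 124:
  gray-bodied normal-winged: 124 × 1/4 = 31
  gray-bodied vestigial-winged: 124 × 1/4 = 31
  ebony-bodied normal-winged: 124 × 1/4 = 31
  ebony-bodied vestigial-winged: 124 × 1/4 = 31
χ² = Σ (O − E)² / E
  gray-bodied normal-winged: (27 − 31)² / 31 = 0.5161
  gray-bodied vestigial-winged: (23 − 31)² / 31 = 2.0645
  ebony-bodied normal-winged: (21 − 31)² / 31 = 3.2258
  ebony-bodied vestigial-winged: (53 − 31)² / 31 = 15.6129
χ² = 0.5161 + 2.0645 + 3.2258 + 15.6129 = 21.4193 ≈ 21.419

21.419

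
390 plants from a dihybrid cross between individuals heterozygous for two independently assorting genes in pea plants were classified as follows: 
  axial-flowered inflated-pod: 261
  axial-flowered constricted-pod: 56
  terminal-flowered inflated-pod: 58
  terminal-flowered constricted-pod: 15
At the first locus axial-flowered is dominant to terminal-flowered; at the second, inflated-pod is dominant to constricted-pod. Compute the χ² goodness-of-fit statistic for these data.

18.643

A dihybrid F₂ with independent assortment and complete dominance at both loci gives a 9:3:3:1 phenotypic ratio.
Total ratio parts = 16. Expected numbers out of 390:
  axial-flowered inflated-pod: 390 × 9/16 = 219.375
  axial-flowered constricted-pod: 390 × 3/16 = 73.125
  terminal-flowered inflated-pod: 390 × 3/16 = 73.125
  terminal-flowered constricted-pod: 390 × 1/16 = 24.375
χ² = Σ (O − E)² / E
  axial-flowered inflated-pod: (261 − 219.375)² / 219.375 = 7.8981
  axial-flowered constricted-pod: (56 − 73.125)² / 73.125 = 4.0105
  terminal-flowered inflated-pod: (58 − 73.125)² / 73.125 = 3.1284
  terminal-flowered constricted-pod: (15 − 24.375)² / 24.375 = 3.6058
χ² = 7.8981 + 4.0105 + 3.1284 + 3.6058 = 18.6428 ≈ 18.643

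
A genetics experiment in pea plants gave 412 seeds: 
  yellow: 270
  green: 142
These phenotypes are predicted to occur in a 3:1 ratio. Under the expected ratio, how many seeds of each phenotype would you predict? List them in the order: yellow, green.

309, 103

Expected counts for N = 412 under a 3:1 ratio (total parts = 4):
  yellow: 412 × 3/4 = 309
  green: 412 × 1/4 = 103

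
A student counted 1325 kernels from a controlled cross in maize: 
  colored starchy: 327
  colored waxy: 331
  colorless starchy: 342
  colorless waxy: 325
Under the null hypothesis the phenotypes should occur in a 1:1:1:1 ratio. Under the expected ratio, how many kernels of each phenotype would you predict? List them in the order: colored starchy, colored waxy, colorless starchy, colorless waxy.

Under the 1:1:1:1 hypothesis (Σ ratio = 4, N = 1325):
  colored starchy: 1325 × 1/4 = 331.25
  colored waxy: 1325 × 1/4 = 331.25
  colorless starchy: 1325 × 1/4 = 331.25
  colorless waxy: 1325 × 1/4 = 331.25

331.25, 331.25, 331.25, 331.25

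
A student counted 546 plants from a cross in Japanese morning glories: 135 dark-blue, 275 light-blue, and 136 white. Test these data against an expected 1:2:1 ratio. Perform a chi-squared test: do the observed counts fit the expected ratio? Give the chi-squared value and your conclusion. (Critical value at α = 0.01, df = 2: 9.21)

0.033; consistent

Expected counts for N = 546 under a 1:2:1 ratio (total parts = 4):
  dark-blue: 546 × 1/4 = 136.5
  light-blue: 546 × 2/4 = 273
  white: 546 × 1/4 = 136.5
χ² = Σ (O − E)² / E
  dark-blue: (135 − 136.5)² / 136.5 = 0.0165
  light-blue: (275 − 273)² / 273 = 0.0147
  white: (136 − 136.5)² / 136.5 = 0.0018
χ² = 0.0165 + 0.0147 + 0.0018 = 0.033
Degrees of freedom = 3 − 1 = 2; critical value at α = 0.01 is 9.21.
Since 0.033 < 9.21, we fail to reject the null hypothesis — the data are consistent with the 1:2:1 ratio.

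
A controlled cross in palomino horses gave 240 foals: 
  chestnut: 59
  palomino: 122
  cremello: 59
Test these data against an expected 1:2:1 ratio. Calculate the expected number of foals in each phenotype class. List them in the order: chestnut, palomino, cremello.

Under the 1:2:1 hypothesis (Σ ratio = 4, N = 240):
  chestnut: 240 × 1/4 = 60
  palomino: 240 × 2/4 = 120
  cremello: 240 × 1/4 = 60

60, 120, 60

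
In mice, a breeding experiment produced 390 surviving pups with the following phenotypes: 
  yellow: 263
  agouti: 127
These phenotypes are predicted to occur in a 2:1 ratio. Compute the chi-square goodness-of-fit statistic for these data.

0.104

Total ratio parts = 3. Expected numbers out of 390:
  yellow: 390 × 2/3 = 260
  agouti: 390 × 1/3 = 130
χ² = Σ (O − E)² / E
  yellow: (263 − 260)² / 260 = 0.0346
  agouti: (127 − 130)² / 130 = 0.0692
χ² = 0.0346 + 0.0692 = 0.1038 ≈ 0.104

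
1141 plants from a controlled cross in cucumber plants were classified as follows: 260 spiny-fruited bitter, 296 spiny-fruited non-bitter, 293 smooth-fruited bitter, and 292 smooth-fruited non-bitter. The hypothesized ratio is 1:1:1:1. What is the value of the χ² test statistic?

Expected counts for N = 1141 under a 1:1:1:1 ratio (total parts = 4):
  spiny-fruited bitter: 1141 × 1/4 = 285.25
  spiny-fruited non-bitter: 1141 × 1/4 = 285.25
  smooth-fruited bitter: 1141 × 1/4 = 285.25
  smooth-fruited non-bitter: 1141 × 1/4 = 285.25
χ² = Σ (O − E)² / E
  spiny-fruited bitter: (260 − 285.25)² / 285.25 = 2.2351
  spiny-fruited non-bitter: (296 − 285.25)² / 285.25 = 0.4051
  smooth-fruited bitter: (293 − 285.25)² / 285.25 = 0.2106
  smooth-fruited non-bitter: (292 − 285.25)² / 285.25 = 0.1597
χ² = 2.2351 + 0.4051 + 0.2106 + 0.1597 = 3.0105 ≈ 3.011

3.011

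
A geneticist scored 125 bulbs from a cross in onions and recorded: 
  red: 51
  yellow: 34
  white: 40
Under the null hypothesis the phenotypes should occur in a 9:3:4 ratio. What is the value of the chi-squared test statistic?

12.515

The 9:3:4 ratio has 16 parts, so with N = 125 the expected counts are:
  red: 125 × 9/16 = 70.3125
  yellow: 125 × 3/16 = 23.4375
  white: 125 × 4/16 = 31.25
χ² = Σ (O − E)² / E
  red: (51 − 70.3125)² / 70.3125 = 5.3045
  yellow: (34 − 23.4375)² / 23.4375 = 4.7602
  white: (40 − 31.25)² / 31.25 = 2.4500
χ² = 5.3045 + 4.7602 + 2.4500 = 12.5147 ≈ 12.515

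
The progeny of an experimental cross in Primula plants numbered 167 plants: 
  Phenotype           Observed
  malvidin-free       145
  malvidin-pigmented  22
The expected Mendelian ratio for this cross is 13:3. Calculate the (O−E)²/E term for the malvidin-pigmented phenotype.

2.770

Expected counts for N = 167 under a 13:3 ratio (total parts = 16):
  malvidin-free: 167 × 13/16 = 135.6875
  malvidin-pigmented: 167 × 3/16 = 31.3125
Contribution of malvidin-pigmented: (22 − 31.3125)² / 31.3125 = 2.7696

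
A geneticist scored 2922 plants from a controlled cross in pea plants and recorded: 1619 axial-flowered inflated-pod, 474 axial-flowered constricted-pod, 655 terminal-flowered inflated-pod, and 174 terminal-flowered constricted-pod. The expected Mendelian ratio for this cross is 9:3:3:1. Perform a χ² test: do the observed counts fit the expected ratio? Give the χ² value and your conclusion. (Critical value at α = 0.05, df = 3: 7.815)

31.683; not consistent

Total ratio parts = 16. Expected numbers out of 2922:
  axial-flowered inflated-pod: 2922 × 9/16 = 1643.625
  axial-flowered constricted-pod: 2922 × 3/16 = 547.875
  terminal-flowered inflated-pod: 2922 × 3/16 = 547.875
  terminal-flowered constricted-pod: 2922 × 1/16 = 182.625
χ² = Σ (O − E)² / E
  axial-flowered inflated-pod: (1619 − 1643.625)² / 1643.625 = 0.3689
  axial-flowered constricted-pod: (474 − 547.875)² / 547.875 = 9.9612
  terminal-flowered inflated-pod: (655 − 547.875)² / 547.875 = 20.9460
  terminal-flowered constricted-pod: (174 − 182.625)² / 182.625 = 0.4073
χ² = 0.3689 + 9.9612 + 20.9460 + 0.4073 = 31.6834 ≈ 31.683
Degrees of freedom = 4 − 1 = 3; critical value at α = 0.05 is 7.815.
Since 31.683 > 7.815, we reject the null hypothesis — the data do not fit the 9:3:3:1 ratio.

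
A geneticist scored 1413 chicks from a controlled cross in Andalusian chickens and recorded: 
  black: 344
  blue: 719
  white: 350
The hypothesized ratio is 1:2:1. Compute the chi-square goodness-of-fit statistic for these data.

Under the 1:2:1 hypothesis (Σ ratio = 4, N = 1413):
  black: 1413 × 1/4 = 353.25
  blue: 1413 × 2/4 = 706.5
  white: 1413 × 1/4 = 353.25
χ² = Σ (O − E)² / E
  black: (344 − 353.25)² / 353.25 = 0.2422
  blue: (719 − 706.5)² / 706.5 = 0.2212
  white: (350 − 353.25)² / 353.25 = 0.0299
χ² = 0.2422 + 0.2212 + 0.0299 = 0.4933 ≈ 0.493

0.493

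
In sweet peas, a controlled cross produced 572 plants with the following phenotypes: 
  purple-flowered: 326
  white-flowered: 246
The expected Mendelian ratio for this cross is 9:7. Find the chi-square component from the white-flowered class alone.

Total ratio parts = 16. Expected numbers out of 572:
  purple-flowered: 572 × 9/16 = 321.75
  white-flowered: 572 × 7/16 = 250.25
Contribution of white-flowered: (246 − 250.25)² / 250.25 = 0.0722

0.072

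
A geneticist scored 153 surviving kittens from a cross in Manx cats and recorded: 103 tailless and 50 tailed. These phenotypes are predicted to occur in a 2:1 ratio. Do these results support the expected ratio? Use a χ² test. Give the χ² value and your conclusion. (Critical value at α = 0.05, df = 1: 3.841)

Total ratio parts = 3. Expected numbers out of 153:
  tailless: 153 × 2/3 = 102
  tailed: 153 × 1/3 = 51
χ² = Σ (O − E)² / E
  tailless: (103 − 102)² / 102 = 0.0098
  tailed: (50 − 51)² / 51 = 0.0196
χ² = 0.0098 + 0.0196 = 0.0294 ≈ 0.029
Degrees of freedom = 2 − 1 = 1; critical value at α = 0.05 is 3.841.
Since 0.029 < 3.841, we fail to reject the null hypothesis — the data are consistent with the 2:1 ratio.

0.029; consistent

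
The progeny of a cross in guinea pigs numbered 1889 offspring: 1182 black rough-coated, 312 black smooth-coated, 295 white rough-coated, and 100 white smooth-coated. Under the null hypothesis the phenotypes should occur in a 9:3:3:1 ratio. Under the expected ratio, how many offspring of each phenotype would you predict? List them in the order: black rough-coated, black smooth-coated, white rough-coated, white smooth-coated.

Expected counts for N = 1889 under a 9:3:3:1 ratio (total parts = 16):
  black rough-coated: 1889 × 9/16 = 1062.5625
  black smooth-coated: 1889 × 3/16 = 354.1875
  white rough-coated: 1889 × 3/16 = 354.1875
  white smooth-coated: 1889 × 1/16 = 118.0625

1062.5625, 354.1875, 354.1875, 118.0625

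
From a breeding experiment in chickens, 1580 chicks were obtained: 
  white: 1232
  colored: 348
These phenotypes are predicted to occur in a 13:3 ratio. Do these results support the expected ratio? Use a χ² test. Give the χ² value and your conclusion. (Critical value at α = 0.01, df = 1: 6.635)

11.126; not consistent

Under the 13:3 hypothesis (Σ ratio = 16, N = 1580):
  white: 1580 × 13/16 = 1283.75
  colored: 1580 × 3/16 = 296.25
χ² = Σ (O − E)² / E
  white: (1232 − 1283.75)² / 1283.75 = 2.0861
  colored: (348 − 296.25)² / 296.25 = 9.0399
χ² = 2.0861 + 9.0399 = 11.126
Degrees of freedom = 2 − 1 = 1; critical value at α = 0.01 is 6.635.
Since 11.126 > 6.635, we reject the null hypothesis — the data do not fit the 13:3 ratio.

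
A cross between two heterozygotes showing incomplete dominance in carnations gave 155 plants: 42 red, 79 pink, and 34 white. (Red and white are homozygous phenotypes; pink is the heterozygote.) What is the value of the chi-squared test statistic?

With incomplete dominance, a heterozygote × heterozygote cross gives a 1:2:1 phenotypic ratio.
Under the 1:2:1 hypothesis (Σ ratio = 4, N = 155):
  red: 155 × 1/4 = 38.75
  pink: 155 × 2/4 = 77.5
  white: 155 × 1/4 = 38.75
χ² = Σ (O − E)² / E
  red: (42 − 38.75)² / 38.75 = 0.2726
  pink: (79 − 77.5)² / 77.5 = 0.0290
  white: (34 − 38.75)² / 38.75 = 0.5823
χ² = 0.2726 + 0.0290 + 0.5823 = 0.8839 ≈ 0.884

0.884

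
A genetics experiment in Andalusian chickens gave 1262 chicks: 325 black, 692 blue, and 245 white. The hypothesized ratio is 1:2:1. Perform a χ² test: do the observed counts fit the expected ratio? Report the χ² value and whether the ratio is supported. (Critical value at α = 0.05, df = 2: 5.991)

Under the 1:2:1 hypothesis (Σ ratio = 4, N = 1262):
  black: 1262 × 1/4 = 315.5
  blue: 1262 × 2/4 = 631
  white: 1262 × 1/4 = 315.5
χ² = Σ (O − E)² / E
  black: (325 − 315.5)² / 315.5 = 0.2861
  blue: (692 − 631)² / 631 = 5.8970
  white: (245 − 315.5)² / 315.5 = 15.7536
χ² = 0.2861 + 5.8970 + 15.7536 = 21.9367 ≈ 21.937
Degrees of freedom = 3 − 1 = 2; critical value at α = 0.05 is 5.991.
Since 21.937 > 5.991, we reject the null hypothesis — the data do not fit the 1:2:1 ratio.

21.937; not consistent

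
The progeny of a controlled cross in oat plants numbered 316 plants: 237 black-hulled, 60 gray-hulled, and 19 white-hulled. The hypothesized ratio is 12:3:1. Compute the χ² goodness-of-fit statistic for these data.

Expected counts for N = 316 under a 12:3:1 ratio (total parts = 16):
  black-hulled: 316 × 12/16 = 237
  gray-hulled: 316 × 3/16 = 59.25
  white-hulled: 316 × 1/16 = 19.75
χ² = Σ (O − E)² / E
  black-hulled: (237 − 237)² / 237 = 0.0000
  gray-hulled: (60 − 59.25)² / 59.25 = 0.0095
  white-hulled: (19 − 19.75)² / 19.75 = 0.0285
χ² = 0.0000 + 0.0095 + 0.0285 = 0.038

0.038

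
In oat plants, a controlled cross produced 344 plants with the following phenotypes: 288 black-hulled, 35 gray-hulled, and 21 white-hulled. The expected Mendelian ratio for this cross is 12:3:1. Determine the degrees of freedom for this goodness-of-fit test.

A goodness-of-fit test with 3 phenotype classes has df = 3 − 1 = 2.

2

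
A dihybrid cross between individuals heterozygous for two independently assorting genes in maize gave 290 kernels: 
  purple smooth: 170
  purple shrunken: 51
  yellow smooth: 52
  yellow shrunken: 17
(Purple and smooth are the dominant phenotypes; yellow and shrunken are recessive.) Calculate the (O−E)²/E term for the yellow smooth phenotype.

A dihybrid F₂ with independent assortment and complete dominance at both loci gives a 9:3:3:1 phenotypic ratio.
The 9:3:3:1 ratio has 16 parts, so with N = 290 the expected counts are:
  purple smooth: 290 × 9/16 = 163.125
  purple shrunken: 290 × 3/16 = 54.375
  yellow smooth: 290 × 3/16 = 54.375
  yellow shrunken: 290 × 1/16 = 18.125
Contribution of yellow smooth: (52 − 54.375)² / 54.375 = 0.1037

0.104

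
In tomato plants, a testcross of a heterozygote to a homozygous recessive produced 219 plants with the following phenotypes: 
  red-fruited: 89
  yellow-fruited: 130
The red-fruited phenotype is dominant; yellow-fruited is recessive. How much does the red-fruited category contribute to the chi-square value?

A testcross of a heterozygote (Aa × aa) gives a 1:1 phenotypic ratio.
Total ratio parts = 2. Expected numbers out of 219:
  red-fruited: 219 × 1/2 = 109.5
  yellow-fruited: 219 × 1/2 = 109.5
Contribution of red-fruited: (89 − 109.5)² / 109.5 = 3.8379

3.838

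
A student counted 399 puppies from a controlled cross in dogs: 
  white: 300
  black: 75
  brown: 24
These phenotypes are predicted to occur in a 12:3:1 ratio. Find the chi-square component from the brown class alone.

0.035

Under the 12:3:1 hypothesis (Σ ratio = 16, N = 399):
  white: 399 × 12/16 = 299.25
  black: 399 × 3/16 = 74.8125
  brown: 399 × 1/16 = 24.9375
Contribution of brown: (24 − 24.9375)² / 24.9375 = 0.0352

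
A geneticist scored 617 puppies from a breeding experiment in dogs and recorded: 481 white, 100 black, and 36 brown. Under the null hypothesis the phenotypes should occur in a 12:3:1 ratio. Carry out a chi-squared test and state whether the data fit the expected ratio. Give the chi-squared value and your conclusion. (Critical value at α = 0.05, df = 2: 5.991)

The 12:3:1 ratio has 16 parts, so with N = 617 the expected counts are:
  white: 617 × 12/16 = 462.75
  black: 617 × 3/16 = 115.6875
  brown: 617 × 1/16 = 38.5625
χ² = Σ (O − E)² / E
  white: (481 − 462.75)² / 462.75 = 0.7197
  black: (100 − 115.6875)² / 115.6875 = 2.1273
  brown: (36 − 38.5625)² / 38.5625 = 0.1703
χ² = 0.7197 + 2.1273 + 0.1703 = 3.0173 ≈ 3.017
Degrees of freedom = 3 − 1 = 2; critical value at α = 0.05 is 5.991.
Since 3.017 < 5.991, we fail to reject the null hypothesis — the data are consistent with the 12:3:1 ratio.

3.017; consistent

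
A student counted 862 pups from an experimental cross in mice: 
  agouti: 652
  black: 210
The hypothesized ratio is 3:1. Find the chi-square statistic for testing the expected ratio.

Expected counts for N = 862 under a 3:1 ratio (total parts = 4):
  agouti: 862 × 3/4 = 646.5
  black: 862 × 1/4 = 215.5
χ² = Σ (O − E)² / E
  agouti: (652 − 646.5)² / 646.5 = 0.0468
  black: (210 − 215.5)² / 215.5 = 0.1404
χ² = 0.0468 + 0.1404 = 0.1872 ≈ 0.187

0.187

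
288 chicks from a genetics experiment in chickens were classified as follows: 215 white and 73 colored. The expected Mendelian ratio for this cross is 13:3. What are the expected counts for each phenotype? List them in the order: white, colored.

234, 54

The 13:3 ratio has 16 parts, so with N = 288 the expected counts are:
  white: 288 × 13/16 = 234
  colored: 288 × 3/16 = 54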